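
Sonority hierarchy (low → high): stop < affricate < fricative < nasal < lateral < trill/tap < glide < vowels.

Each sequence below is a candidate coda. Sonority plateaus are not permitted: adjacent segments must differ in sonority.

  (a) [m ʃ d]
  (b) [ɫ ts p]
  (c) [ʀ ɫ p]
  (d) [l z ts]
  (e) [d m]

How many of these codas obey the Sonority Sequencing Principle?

4

(a) 4-3-1 → obeys
(b) 5-2-1 → obeys
(c) 6-5-1 → obeys
(d) 5-3-2 → obeys
(e) 1-4 → violates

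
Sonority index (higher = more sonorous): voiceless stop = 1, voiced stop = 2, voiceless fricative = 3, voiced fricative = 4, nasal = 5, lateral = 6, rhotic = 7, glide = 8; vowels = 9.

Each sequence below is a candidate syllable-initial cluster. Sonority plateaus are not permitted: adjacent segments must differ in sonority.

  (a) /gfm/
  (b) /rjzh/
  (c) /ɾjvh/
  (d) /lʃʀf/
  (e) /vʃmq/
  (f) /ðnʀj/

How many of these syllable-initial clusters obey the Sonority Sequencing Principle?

(a) sonority 2-3-5: well-formed.
(b) sonority 7-8-4-3: ill-formed.
(c) sonority 7-8-4-3: ill-formed.
(d) sonority 6-3-7-3: ill-formed.
(e) sonority 4-3-5-1: ill-formed.
(f) sonority 4-5-7-8: well-formed.

2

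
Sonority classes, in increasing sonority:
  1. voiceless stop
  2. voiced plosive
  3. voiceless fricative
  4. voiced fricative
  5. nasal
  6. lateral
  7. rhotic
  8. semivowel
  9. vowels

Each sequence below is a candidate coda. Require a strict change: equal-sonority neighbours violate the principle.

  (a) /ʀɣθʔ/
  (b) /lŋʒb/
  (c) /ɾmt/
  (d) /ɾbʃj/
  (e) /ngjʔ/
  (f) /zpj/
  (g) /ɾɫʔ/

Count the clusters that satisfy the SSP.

(a) 7-4-3-1 → obeys
(b) 6-5-4-2 → obeys
(c) 7-5-1 → obeys
(d) 7-2-3-8 → violates
(e) 5-2-8-1 → violates
(f) 4-1-8 → violates
(g) 7-6-1 → obeys

4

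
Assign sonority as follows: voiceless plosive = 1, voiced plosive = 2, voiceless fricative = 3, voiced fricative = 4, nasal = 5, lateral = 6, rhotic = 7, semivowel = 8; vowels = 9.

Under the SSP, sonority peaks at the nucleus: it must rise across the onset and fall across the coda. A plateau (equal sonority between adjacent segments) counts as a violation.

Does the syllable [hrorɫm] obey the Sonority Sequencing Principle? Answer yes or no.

yes

Onset: /h/ is a voiceless fricative (sonority 3), /r/ is a rhotic (sonority 7); then the nucleus /o/ (sonority 9).
Onset profile 3-7-9 — rises to the nucleus.
Coda: /r/ is a rhotic (sonority 7), /ɫ/ is a lateral (sonority 6), /m/ is a nasal (sonority 5).
Coda profile 9-7-6-5 — falls from the nucleus.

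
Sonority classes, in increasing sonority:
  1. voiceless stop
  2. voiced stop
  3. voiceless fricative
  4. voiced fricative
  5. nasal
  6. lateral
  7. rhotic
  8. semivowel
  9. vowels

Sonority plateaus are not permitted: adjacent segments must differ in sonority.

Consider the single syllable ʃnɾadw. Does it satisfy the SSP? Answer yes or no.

no

Onset: /ʃ/ is a voiceless fricative (sonority 3), /n/ is a nasal (sonority 5), /ɾ/ is a rhotic (sonority 7); then the nucleus /a/ (sonority 9).
Onset profile 3-5-7-9 — rises to the nucleus.
Coda: /d/ is a voiced stop (sonority 2), /w/ is a semivowel (sonority 8).
Coda profile 9-2-8 — does not strictly fall throughout.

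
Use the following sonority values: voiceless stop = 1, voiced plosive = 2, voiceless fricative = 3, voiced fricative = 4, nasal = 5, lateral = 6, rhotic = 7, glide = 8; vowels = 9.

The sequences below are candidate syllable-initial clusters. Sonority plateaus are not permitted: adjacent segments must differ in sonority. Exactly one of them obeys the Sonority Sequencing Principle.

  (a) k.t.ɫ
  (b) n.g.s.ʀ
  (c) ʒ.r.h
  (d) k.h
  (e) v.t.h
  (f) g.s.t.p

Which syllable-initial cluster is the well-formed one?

(a) k.t.ɫ: profile 1-1-6 — violates.
(b) n.g.s.ʀ: profile 5-2-3-7 — violates.
(c) ʒ.r.h: profile 4-7-3 — violates.
(d) k.h: profile 1-3 — obeys.
(e) v.t.h: profile 4-1-3 — violates.
(f) g.s.t.p: profile 2-3-1-1 — violates.

d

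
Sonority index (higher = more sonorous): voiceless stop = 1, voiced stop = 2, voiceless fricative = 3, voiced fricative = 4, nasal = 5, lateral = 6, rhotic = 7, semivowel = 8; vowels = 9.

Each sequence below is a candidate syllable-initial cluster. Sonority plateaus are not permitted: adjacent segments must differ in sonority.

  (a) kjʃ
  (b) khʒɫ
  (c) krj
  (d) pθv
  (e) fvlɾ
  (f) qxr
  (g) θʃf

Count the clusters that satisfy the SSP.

(a) kjʃ: profile 1-8-3 — violates.
(b) khʒɫ: profile 1-3-4-6 — obeys.
(c) krj: profile 1-7-8 — obeys.
(d) pθv: profile 1-3-4 — obeys.
(e) fvlɾ: profile 3-4-6-7 — obeys.
(f) qxr: profile 1-3-7 — obeys.
(g) θʃf: profile 3-3-3 — violates.

5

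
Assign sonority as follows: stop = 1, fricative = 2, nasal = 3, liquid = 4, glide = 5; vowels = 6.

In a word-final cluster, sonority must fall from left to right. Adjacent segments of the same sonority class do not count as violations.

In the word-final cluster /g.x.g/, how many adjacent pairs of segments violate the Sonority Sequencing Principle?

/g/ — stop, sonority 1.
/x/ — fricative, sonority 2.
/g/ — stop, sonority 1.
/g/→/x/: 1→2 (does not fall) — violation.
/x/→/g/: 2→1 (falls) — ok.

1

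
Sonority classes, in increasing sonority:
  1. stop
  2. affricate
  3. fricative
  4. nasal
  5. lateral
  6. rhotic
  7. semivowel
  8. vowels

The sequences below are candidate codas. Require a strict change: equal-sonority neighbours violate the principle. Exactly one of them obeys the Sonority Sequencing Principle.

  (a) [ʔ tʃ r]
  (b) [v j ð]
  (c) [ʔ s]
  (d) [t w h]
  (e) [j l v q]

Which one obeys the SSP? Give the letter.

e

(a) sonority 1-2-6: ill-formed.
(b) sonority 3-7-3: ill-formed.
(c) sonority 1-3: ill-formed.
(d) sonority 1-7-3: ill-formed.
(e) sonority 7-5-3-1: well-formed.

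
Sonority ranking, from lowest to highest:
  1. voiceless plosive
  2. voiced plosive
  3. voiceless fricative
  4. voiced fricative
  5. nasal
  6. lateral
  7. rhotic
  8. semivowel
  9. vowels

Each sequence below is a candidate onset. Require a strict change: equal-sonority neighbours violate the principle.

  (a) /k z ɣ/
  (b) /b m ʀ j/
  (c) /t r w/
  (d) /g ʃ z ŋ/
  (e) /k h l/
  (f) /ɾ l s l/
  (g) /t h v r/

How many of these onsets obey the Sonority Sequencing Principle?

5

(a) /k z ɣ/: profile 1-4-4 — violates.
(b) /b m ʀ j/: profile 2-5-7-8 — obeys.
(c) /t r w/: profile 1-7-8 — obeys.
(d) /g ʃ z ŋ/: profile 2-3-4-5 — obeys.
(e) /k h l/: profile 1-3-6 — obeys.
(f) /ɾ l s l/: profile 7-6-3-6 — violates.
(g) /t h v r/: profile 1-3-4-7 — obeys.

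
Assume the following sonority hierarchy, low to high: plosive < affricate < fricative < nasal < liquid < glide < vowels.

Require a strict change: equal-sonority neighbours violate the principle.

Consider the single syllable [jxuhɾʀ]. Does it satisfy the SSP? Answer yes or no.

Onset: /j/ is a glide (sonority 6), /x/ is a fricative (sonority 3); then the nucleus /u/ (sonority 7).
Onset profile 6-3-7 — does not strictly rise throughout.
Coda: /h/ is a fricative (sonority 3), /ɾ/ is a liquid (sonority 5), /ʀ/ is a liquid (sonority 5).
Coda profile 7-3-5-5 — does not strictly fall throughout.

no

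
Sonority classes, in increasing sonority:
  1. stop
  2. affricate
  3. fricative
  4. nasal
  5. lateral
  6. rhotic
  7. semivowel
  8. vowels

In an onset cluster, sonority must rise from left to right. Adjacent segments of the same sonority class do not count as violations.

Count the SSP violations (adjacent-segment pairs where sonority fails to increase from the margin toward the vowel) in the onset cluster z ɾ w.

0

/z/ — fricative, sonority 3.
/ɾ/ — rhotic, sonority 6.
/w/ — semivowel, sonority 7.
/z/→/ɾ/: 3→6 (rises) — ok.
/ɾ/→/w/: 6→7 (rises) — ok.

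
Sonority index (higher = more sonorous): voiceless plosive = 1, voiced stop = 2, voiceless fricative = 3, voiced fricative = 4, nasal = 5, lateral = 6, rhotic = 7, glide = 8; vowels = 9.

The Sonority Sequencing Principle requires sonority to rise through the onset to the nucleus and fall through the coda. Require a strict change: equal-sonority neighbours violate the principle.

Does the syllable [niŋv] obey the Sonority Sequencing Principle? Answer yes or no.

Onset: /n/ is a nasal (sonority 5); then the nucleus /i/ (sonority 9).
Onset profile 5-9 — rises to the nucleus.
Coda: /ŋ/ is a nasal (sonority 5), /v/ is a voiced fricative (sonority 4).
Coda profile 9-5-4 — falls from the nucleus.

yes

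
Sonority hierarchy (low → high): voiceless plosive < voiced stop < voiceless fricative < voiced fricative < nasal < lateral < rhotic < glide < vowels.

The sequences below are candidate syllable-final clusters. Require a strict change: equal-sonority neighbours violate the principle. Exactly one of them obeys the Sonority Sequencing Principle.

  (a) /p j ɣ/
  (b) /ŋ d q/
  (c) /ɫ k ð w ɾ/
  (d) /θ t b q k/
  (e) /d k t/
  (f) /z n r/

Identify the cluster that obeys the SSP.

b

(a) sonority 1-8-4: ill-formed.
(b) sonority 5-2-1: well-formed.
(c) sonority 6-1-4-8-7: ill-formed.
(d) sonority 3-1-2-1-1: ill-formed.
(e) sonority 2-1-1: ill-formed.
(f) sonority 4-5-7: ill-formed.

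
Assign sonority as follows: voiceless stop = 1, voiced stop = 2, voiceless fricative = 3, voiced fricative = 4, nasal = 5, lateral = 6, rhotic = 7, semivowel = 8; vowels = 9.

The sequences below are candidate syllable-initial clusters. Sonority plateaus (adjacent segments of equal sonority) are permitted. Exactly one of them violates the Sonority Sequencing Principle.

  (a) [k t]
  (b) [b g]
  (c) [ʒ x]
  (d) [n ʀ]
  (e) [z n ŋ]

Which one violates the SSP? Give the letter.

c

(a) 1-1 → obeys
(b) 2-2 → obeys
(c) 4-3 → violates
(d) 5-7 → obeys
(e) 4-5-5 → obeys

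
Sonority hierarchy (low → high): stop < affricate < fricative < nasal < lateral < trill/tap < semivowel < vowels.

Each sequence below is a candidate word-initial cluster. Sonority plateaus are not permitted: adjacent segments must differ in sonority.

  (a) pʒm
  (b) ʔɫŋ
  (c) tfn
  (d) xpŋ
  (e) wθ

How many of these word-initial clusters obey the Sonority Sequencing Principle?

2

(a) 1-3-4 → obeys
(b) 1-5-4 → violates
(c) 1-3-4 → obeys
(d) 3-1-4 → violates
(e) 7-3 → violates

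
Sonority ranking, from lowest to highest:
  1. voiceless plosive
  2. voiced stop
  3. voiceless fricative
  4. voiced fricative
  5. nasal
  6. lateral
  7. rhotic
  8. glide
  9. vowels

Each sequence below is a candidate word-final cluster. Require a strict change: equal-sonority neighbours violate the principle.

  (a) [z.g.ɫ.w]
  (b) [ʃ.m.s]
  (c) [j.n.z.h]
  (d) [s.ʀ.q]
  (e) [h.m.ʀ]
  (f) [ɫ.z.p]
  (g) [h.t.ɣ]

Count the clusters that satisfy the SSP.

2

(a) 4-2-6-8 → violates
(b) 3-5-3 → violates
(c) 8-5-4-3 → obeys
(d) 3-7-1 → violates
(e) 3-5-7 → violates
(f) 6-4-1 → obeys
(g) 3-1-4 → violates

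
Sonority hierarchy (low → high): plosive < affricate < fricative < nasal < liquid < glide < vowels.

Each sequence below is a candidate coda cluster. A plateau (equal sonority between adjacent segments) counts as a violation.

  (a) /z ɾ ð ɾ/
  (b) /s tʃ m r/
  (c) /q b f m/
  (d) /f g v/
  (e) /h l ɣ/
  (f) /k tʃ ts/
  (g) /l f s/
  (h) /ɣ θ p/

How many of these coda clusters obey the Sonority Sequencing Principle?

0

(a) /z ɾ ð ɾ/: profile 3-5-3-5 — violates.
(b) /s tʃ m r/: profile 3-2-4-5 — violates.
(c) /q b f m/: profile 1-1-3-4 — violates.
(d) /f g v/: profile 3-1-3 — violates.
(e) /h l ɣ/: profile 3-5-3 — violates.
(f) /k tʃ ts/: profile 1-2-2 — violates.
(g) /l f s/: profile 5-3-3 — violates.
(h) /ɣ θ p/: profile 3-3-1 — violates.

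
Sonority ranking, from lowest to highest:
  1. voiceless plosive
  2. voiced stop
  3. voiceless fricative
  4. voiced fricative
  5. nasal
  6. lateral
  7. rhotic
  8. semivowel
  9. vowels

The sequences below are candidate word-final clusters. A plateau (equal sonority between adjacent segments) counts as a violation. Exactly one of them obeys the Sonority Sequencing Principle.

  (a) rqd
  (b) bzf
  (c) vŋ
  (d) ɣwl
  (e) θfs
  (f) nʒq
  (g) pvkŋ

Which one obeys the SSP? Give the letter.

(a) sonority 7-1-2: ill-formed.
(b) sonority 2-4-3: ill-formed.
(c) sonority 4-5: ill-formed.
(d) sonority 4-8-6: ill-formed.
(e) sonority 3-3-3: ill-formed.
(f) sonority 5-4-1: well-formed.
(g) sonority 1-4-1-5: ill-formed.

f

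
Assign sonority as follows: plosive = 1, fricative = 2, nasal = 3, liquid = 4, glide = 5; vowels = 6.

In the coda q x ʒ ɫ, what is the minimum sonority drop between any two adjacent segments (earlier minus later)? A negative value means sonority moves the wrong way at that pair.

/q/ is a plosive (sonority 1).
/x/ is a fricative (sonority 2).
/ʒ/ is a fricative (sonority 2).
/ɫ/ is a liquid (sonority 4).
/q/→/x/: change -1.
/x/→/ʒ/: change +0.
/ʒ/→/ɫ/: change -2.
Minimum = -2.

-2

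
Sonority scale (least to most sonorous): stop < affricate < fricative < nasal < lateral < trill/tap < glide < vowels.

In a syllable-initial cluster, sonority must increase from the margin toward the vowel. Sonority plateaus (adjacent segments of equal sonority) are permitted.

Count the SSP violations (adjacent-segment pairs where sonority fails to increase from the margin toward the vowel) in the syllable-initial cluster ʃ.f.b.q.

1

/ʃ/ is a fricative (sonority 3).
/f/ is a fricative (sonority 3).
/b/ is a stop (sonority 1).
/q/ is a stop (sonority 1).
/ʃ/→/f/: 3→3 (plateau, allowed) — ok.
/f/→/b/: 3→1 (does not rise) — violation.
/b/→/q/: 1→1 (plateau, allowed) — ok.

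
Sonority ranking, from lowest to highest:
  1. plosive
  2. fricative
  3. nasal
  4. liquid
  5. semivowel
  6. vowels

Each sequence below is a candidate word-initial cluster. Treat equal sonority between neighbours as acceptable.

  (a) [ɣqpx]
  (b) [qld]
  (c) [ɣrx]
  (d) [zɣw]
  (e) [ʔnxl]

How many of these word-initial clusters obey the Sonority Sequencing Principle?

1

(a) 2-1-1-2 → violates
(b) 1-4-1 → violates
(c) 2-4-2 → violates
(d) 2-2-5 → obeys
(e) 1-3-2-4 → violates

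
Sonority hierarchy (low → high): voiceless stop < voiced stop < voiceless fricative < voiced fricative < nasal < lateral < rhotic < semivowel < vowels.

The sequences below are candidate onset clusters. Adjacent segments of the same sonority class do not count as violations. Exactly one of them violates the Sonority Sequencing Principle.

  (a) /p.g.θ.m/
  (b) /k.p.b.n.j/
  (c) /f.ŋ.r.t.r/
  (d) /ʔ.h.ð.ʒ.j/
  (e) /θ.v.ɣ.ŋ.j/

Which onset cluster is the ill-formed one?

(a) sonority 1-2-3-5: well-formed.
(b) sonority 1-1-2-5-8: well-formed.
(c) sonority 3-5-7-1-7: ill-formed.
(d) sonority 1-3-4-4-8: well-formed.
(e) sonority 3-4-4-5-8: well-formed.

c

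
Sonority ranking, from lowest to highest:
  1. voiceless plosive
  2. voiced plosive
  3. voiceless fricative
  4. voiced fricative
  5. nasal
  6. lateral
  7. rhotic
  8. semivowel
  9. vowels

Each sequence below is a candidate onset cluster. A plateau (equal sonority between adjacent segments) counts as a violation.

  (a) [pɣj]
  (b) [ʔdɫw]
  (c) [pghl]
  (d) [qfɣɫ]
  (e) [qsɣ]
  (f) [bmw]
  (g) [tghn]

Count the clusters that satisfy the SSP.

7

(a) sonority 1-4-8: well-formed.
(b) sonority 1-2-6-8: well-formed.
(c) sonority 1-2-3-6: well-formed.
(d) sonority 1-3-4-6: well-formed.
(e) sonority 1-3-4: well-formed.
(f) sonority 2-5-8: well-formed.
(g) sonority 1-2-3-5: well-formed.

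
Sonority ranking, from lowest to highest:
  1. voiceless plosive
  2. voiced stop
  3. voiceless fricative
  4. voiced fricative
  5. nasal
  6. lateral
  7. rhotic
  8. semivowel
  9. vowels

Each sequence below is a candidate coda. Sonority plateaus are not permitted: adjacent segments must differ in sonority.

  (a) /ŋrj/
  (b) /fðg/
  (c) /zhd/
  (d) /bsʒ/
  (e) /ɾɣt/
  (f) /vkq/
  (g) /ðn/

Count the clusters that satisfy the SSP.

(a) sonority 5-7-8: ill-formed.
(b) sonority 3-4-2: ill-formed.
(c) sonority 4-3-2: well-formed.
(d) sonority 2-3-4: ill-formed.
(e) sonority 7-4-1: well-formed.
(f) sonority 4-1-1: ill-formed.
(g) sonority 4-5: ill-formed.

2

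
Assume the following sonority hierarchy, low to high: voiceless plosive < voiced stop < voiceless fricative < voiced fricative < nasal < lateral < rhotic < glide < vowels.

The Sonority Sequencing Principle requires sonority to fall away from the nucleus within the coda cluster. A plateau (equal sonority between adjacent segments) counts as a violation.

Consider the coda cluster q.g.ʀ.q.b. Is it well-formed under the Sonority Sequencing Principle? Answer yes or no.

no

/q/: voiceless plosive = 1.
/g/: voiced stop = 2.
/ʀ/: rhotic = 7.
/q/: voiceless plosive = 1.
/b/: voiced stop = 2.
The profile is 1-2-7-1-2. Between /q/ (1) and /g/ (2) sonority does not fall, so the cluster violates the SSP.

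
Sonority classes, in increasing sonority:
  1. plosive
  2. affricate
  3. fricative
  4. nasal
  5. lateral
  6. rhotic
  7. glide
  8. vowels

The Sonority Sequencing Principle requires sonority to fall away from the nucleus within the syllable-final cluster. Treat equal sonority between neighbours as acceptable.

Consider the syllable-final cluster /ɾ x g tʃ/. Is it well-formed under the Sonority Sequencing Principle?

no

/ɾ/ is a rhotic (sonority 6).
/x/ is a fricative (sonority 3).
/g/ is a plosive (sonority 1).
/tʃ/ is an affricate (sonority 2).
The profile is 6-3-1-2. Between /g/ (1) and /tʃ/ (2) sonority does not fall, so the cluster violates the SSP.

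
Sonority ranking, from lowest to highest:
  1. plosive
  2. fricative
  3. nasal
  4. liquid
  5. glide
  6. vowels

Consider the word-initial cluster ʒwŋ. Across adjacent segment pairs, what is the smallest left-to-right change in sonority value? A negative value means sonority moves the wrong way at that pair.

-2

/ʒ/ — fricative, sonority 2.
/w/ — glide, sonority 5.
/ŋ/ — nasal, sonority 3.
/ʒ/→/w/: change +3.
/w/→/ŋ/: change -2.
Minimum = -2.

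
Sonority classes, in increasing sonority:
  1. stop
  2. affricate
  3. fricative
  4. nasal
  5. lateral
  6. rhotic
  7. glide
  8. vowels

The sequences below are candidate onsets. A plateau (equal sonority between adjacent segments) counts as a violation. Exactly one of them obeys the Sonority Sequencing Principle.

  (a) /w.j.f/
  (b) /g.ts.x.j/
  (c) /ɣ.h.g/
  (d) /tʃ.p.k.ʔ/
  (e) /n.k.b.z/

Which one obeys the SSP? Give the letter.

(a) sonority 7-7-3: ill-formed.
(b) sonority 1-2-3-7: well-formed.
(c) sonority 3-3-1: ill-formed.
(d) sonority 2-1-1-1: ill-formed.
(e) sonority 4-1-1-3: ill-formed.

b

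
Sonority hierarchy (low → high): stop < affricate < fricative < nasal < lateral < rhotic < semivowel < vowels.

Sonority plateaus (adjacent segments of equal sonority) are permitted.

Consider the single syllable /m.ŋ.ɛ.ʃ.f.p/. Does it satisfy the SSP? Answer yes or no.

Onset: /m/ is a nasal (sonority 4), /ŋ/ is a nasal (sonority 4); then the nucleus /ɛ/ (sonority 8).
Onset profile 4-4-8 — rises to the nucleus.
Coda: /ʃ/ is a fricative (sonority 3), /f/ is a fricative (sonority 3), /p/ is a stop (sonority 1).
Coda profile 8-3-3-1 — falls from the nucleus.

yes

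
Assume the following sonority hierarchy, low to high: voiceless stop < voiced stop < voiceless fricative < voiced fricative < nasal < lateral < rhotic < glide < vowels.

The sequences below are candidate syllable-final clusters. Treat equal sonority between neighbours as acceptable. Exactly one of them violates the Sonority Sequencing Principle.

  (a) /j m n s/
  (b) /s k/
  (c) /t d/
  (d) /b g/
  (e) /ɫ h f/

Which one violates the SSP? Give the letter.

(a) 8-5-5-3 → obeys
(b) 3-1 → obeys
(c) 1-2 → violates
(d) 2-2 → obeys
(e) 6-3-3 → obeys

c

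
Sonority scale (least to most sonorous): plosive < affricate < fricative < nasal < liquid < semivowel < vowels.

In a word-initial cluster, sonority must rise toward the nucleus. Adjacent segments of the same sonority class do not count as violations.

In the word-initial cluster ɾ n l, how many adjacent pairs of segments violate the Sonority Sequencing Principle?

1

/ɾ/ is a liquid (sonority 5).
/n/ is a nasal (sonority 4).
/l/ is a liquid (sonority 5).
/ɾ/→/n/: 5→4 (does not rise) — violation.
/n/→/l/: 4→5 (rises) — ok.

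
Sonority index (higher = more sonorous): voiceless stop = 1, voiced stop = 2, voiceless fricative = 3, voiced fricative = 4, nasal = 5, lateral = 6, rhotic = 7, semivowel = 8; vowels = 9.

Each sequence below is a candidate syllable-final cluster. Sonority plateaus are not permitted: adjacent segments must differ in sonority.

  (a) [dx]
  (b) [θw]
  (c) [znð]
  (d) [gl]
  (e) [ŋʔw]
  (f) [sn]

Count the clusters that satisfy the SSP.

0

(a) [dx]: profile 2-3 — violates.
(b) [θw]: profile 3-8 — violates.
(c) [znð]: profile 4-5-4 — violates.
(d) [gl]: profile 2-6 — violates.
(e) [ŋʔw]: profile 5-1-8 — violates.
(f) [sn]: profile 3-5 — violates.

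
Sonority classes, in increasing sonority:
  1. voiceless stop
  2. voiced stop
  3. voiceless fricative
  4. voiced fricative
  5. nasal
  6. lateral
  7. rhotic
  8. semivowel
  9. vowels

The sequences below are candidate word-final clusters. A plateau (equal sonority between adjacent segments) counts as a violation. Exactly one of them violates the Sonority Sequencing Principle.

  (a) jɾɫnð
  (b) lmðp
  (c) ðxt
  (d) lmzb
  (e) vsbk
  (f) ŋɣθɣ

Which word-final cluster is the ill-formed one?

f

(a) sonority 8-7-6-5-4: well-formed.
(b) sonority 6-5-4-1: well-formed.
(c) sonority 4-3-1: well-formed.
(d) sonority 6-5-4-2: well-formed.
(e) sonority 4-3-2-1: well-formed.
(f) sonority 5-4-3-4: ill-formed.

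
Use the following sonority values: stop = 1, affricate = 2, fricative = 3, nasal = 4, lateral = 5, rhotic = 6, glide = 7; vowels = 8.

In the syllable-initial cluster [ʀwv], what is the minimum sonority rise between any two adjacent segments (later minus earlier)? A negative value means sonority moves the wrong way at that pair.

/ʀ/: rhotic = 6.
/w/: glide = 7.
/v/: fricative = 3.
/ʀ/→/w/: change +1.
/w/→/v/: change -4.
Minimum = -4.

-4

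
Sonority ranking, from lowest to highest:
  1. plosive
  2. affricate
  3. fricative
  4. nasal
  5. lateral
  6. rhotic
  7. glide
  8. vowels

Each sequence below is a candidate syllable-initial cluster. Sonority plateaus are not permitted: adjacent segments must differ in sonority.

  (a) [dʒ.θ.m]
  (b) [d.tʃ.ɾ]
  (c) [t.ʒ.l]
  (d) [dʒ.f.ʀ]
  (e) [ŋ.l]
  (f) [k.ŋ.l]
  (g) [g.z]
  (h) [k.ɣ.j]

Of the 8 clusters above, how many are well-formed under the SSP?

(a) [dʒ.θ.m]: profile 2-3-4 — obeys.
(b) [d.tʃ.ɾ]: profile 1-2-6 — obeys.
(c) [t.ʒ.l]: profile 1-3-5 — obeys.
(d) [dʒ.f.ʀ]: profile 2-3-6 — obeys.
(e) [ŋ.l]: profile 4-5 — obeys.
(f) [k.ŋ.l]: profile 1-4-5 — obeys.
(g) [g.z]: profile 1-3 — obeys.
(h) [k.ɣ.j]: profile 1-3-7 — obeys.

8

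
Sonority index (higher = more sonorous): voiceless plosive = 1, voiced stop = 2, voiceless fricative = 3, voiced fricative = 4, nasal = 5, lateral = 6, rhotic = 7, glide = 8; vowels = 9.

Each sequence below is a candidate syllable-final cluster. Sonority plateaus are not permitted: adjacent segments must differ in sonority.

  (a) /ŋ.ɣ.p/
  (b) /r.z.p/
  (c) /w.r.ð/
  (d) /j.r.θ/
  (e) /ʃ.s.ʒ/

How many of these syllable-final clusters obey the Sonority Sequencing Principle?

4

(a) 5-4-1 → obeys
(b) 7-4-1 → obeys
(c) 8-7-4 → obeys
(d) 8-7-3 → obeys
(e) 3-3-4 → violates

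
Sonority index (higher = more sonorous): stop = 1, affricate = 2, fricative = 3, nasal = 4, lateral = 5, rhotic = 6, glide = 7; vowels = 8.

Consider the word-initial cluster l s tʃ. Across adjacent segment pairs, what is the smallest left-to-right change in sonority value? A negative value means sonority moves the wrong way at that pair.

-2

/l/: lateral = 5.
/s/: fricative = 3.
/tʃ/: affricate = 2.
/l/→/s/: change -2.
/s/→/tʃ/: change -1.
Minimum = -2.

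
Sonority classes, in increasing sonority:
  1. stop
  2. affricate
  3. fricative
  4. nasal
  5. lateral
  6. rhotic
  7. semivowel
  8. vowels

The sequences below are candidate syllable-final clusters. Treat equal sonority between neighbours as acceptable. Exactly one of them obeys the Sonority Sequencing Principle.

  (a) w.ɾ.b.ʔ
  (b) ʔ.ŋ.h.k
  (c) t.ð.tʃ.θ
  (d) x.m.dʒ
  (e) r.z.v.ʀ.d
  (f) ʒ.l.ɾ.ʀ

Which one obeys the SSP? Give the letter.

(a) 7-6-1-1 → obeys
(b) 1-4-3-1 → violates
(c) 1-3-2-3 → violates
(d) 3-4-2 → violates
(e) 6-3-3-6-1 → violates
(f) 3-5-6-6 → violates

a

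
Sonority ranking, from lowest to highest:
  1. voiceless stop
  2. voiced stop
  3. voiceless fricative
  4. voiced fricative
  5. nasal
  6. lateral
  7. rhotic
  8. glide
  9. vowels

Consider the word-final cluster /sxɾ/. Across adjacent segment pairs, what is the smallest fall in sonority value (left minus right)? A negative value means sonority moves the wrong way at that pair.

/s/: voiceless fricative = 3.
/x/: voiceless fricative = 3.
/ɾ/: rhotic = 7.
/s/→/x/: change +0.
/x/→/ɾ/: change -4.
Minimum = -4.

-4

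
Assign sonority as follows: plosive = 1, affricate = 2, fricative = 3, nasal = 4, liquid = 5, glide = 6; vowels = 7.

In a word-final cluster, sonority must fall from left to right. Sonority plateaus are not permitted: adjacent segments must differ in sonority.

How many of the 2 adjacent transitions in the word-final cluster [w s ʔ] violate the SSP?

0

/w/ — glide, sonority 6.
/s/ — fricative, sonority 3.
/ʔ/ — plosive, sonority 1.
/w/→/s/: 6→3 (falls) — ok.
/s/→/ʔ/: 3→1 (falls) — ok.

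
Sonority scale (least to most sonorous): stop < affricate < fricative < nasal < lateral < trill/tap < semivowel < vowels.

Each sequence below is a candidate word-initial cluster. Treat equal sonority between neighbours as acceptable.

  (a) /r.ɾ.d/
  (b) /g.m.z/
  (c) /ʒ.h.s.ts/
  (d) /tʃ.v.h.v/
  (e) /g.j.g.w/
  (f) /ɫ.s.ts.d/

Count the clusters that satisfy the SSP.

1

(a) 6-6-1 → violates
(b) 1-4-3 → violates
(c) 3-3-3-2 → violates
(d) 2-3-3-3 → obeys
(e) 1-7-1-7 → violates
(f) 5-3-2-1 → violates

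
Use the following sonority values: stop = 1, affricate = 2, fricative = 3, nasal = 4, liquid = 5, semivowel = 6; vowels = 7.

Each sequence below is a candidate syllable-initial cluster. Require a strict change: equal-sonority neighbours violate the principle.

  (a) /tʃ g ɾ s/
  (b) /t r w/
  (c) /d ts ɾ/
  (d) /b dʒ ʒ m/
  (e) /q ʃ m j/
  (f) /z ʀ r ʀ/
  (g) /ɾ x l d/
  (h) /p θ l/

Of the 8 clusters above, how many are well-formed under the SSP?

5

(a) 2-1-5-3 → violates
(b) 1-5-6 → obeys
(c) 1-2-5 → obeys
(d) 1-2-3-4 → obeys
(e) 1-3-4-6 → obeys
(f) 3-5-5-5 → violates
(g) 5-3-5-1 → violates
(h) 1-3-5 → obeys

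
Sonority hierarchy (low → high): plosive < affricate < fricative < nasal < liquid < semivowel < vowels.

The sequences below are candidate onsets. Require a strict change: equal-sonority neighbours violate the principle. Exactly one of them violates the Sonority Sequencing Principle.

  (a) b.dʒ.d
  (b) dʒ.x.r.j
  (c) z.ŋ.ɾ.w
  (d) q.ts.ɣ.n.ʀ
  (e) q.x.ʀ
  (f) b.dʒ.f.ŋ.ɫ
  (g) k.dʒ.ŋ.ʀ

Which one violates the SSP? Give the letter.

(a) 1-2-1 → violates
(b) 2-3-5-6 → obeys
(c) 3-4-5-6 → obeys
(d) 1-2-3-4-5 → obeys
(e) 1-3-5 → obeys
(f) 1-2-3-4-5 → obeys
(g) 1-2-4-5 → obeys

a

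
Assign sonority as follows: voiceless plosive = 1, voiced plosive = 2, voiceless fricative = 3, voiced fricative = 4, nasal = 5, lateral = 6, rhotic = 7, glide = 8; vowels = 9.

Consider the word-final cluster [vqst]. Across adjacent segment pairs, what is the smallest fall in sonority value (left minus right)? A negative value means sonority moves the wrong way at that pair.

/v/: voiced fricative = 4.
/q/: voiceless plosive = 1.
/s/: voiceless fricative = 3.
/t/: voiceless plosive = 1.
/v/→/q/: change +3.
/q/→/s/: change -2.
/s/→/t/: change +2.
Minimum = -2.

-2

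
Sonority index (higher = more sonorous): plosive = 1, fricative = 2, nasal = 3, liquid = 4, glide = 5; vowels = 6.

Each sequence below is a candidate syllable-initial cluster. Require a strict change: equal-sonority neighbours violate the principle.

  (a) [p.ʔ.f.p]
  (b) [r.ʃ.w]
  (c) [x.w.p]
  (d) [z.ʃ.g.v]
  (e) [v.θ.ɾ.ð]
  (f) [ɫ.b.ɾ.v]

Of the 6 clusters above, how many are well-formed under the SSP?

(a) sonority 1-1-2-1: ill-formed.
(b) sonority 4-2-5: ill-formed.
(c) sonority 2-5-1: ill-formed.
(d) sonority 2-2-1-2: ill-formed.
(e) sonority 2-2-4-2: ill-formed.
(f) sonority 4-1-4-2: ill-formed.

0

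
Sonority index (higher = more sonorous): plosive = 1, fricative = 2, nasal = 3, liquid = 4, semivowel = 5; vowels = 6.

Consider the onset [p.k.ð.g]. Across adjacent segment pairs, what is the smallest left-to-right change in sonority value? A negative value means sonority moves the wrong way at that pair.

/p/: plosive = 1.
/k/: plosive = 1.
/ð/: fricative = 2.
/g/: plosive = 1.
/p/→/k/: change +0.
/k/→/ð/: change +1.
/ð/→/g/: change -1.
Minimum = -1.

-1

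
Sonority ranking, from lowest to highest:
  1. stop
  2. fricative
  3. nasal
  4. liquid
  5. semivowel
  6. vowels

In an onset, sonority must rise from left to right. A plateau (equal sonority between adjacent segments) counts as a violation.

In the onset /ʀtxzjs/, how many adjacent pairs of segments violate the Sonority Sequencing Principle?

3

/ʀ/ is a liquid (sonority 4).
/t/ is a stop (sonority 1).
/x/ is a fricative (sonority 2).
/z/ is a fricative (sonority 2).
/j/ is a semivowel (sonority 5).
/s/ is a fricative (sonority 2).
/ʀ/→/t/: 4→1 (does not rise) — violation.
/t/→/x/: 1→2 (rises) — ok.
/x/→/z/: 2→2 (plateau) — violation.
/z/→/j/: 2→5 (rises) — ok.
/j/→/s/: 5→2 (does not rise) — violation.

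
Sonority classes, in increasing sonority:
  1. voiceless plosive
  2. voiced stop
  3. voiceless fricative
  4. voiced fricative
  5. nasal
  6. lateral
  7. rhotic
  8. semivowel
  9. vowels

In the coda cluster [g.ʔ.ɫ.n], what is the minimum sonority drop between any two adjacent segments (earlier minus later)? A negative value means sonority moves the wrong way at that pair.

-5

/g/ is a voiced stop (sonority 2).
/ʔ/ is a voiceless plosive (sonority 1).
/ɫ/ is a lateral (sonority 6).
/n/ is a nasal (sonority 5).
/g/→/ʔ/: change +1.
/ʔ/→/ɫ/: change -5.
/ɫ/→/n/: change +1.
Minimum = -5.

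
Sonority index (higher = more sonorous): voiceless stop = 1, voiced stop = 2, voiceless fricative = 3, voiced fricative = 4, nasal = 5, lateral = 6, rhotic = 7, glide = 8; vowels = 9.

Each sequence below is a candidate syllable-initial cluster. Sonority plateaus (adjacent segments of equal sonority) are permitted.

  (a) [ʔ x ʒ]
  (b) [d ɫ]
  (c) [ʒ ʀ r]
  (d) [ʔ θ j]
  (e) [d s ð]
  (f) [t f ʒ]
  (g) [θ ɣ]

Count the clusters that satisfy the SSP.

(a) sonority 1-3-4: well-formed.
(b) sonority 2-6: well-formed.
(c) sonority 4-7-7: well-formed.
(d) sonority 1-3-8: well-formed.
(e) sonority 2-3-4: well-formed.
(f) sonority 1-3-4: well-formed.
(g) sonority 3-4: well-formed.

7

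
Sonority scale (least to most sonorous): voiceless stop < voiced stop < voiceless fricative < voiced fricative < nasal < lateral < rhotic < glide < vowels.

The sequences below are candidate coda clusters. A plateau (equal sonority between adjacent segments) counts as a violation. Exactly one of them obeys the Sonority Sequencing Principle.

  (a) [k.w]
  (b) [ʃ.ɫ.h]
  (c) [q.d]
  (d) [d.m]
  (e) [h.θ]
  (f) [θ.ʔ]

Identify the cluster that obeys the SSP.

f

(a) 1-8 → violates
(b) 3-6-3 → violates
(c) 1-2 → violates
(d) 2-5 → violates
(e) 3-3 → violates
(f) 3-1 → obeys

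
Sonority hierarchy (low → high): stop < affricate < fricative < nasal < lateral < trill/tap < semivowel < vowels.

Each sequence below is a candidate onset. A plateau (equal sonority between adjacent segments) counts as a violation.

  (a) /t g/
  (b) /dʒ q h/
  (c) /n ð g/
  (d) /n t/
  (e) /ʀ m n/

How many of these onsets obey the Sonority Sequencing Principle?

(a) /t g/: profile 1-1 — violates.
(b) /dʒ q h/: profile 2-1-3 — violates.
(c) /n ð g/: profile 4-3-1 — violates.
(d) /n t/: profile 4-1 — violates.
(e) /ʀ m n/: profile 6-4-4 — violates.

0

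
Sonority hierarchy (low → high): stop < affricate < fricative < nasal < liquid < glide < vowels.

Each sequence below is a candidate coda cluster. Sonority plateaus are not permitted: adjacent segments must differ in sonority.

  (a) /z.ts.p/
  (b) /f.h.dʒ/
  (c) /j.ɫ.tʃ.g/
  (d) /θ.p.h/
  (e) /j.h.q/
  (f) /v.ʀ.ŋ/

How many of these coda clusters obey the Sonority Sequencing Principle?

(a) sonority 3-2-1: well-formed.
(b) sonority 3-3-2: ill-formed.
(c) sonority 6-5-2-1: well-formed.
(d) sonority 3-1-3: ill-formed.
(e) sonority 6-3-1: well-formed.
(f) sonority 3-5-4: ill-formed.

3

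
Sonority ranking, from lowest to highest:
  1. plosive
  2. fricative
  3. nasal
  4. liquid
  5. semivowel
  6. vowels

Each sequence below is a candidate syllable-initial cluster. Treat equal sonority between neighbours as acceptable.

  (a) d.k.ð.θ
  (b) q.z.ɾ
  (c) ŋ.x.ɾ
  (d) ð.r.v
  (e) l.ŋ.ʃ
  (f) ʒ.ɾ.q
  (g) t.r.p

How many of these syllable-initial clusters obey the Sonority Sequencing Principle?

2

(a) d.k.ð.θ: profile 1-1-2-2 — obeys.
(b) q.z.ɾ: profile 1-2-4 — obeys.
(c) ŋ.x.ɾ: profile 3-2-4 — violates.
(d) ð.r.v: profile 2-4-2 — violates.
(e) l.ŋ.ʃ: profile 4-3-2 — violates.
(f) ʒ.ɾ.q: profile 2-4-1 — violates.
(g) t.r.p: profile 1-4-1 — violates.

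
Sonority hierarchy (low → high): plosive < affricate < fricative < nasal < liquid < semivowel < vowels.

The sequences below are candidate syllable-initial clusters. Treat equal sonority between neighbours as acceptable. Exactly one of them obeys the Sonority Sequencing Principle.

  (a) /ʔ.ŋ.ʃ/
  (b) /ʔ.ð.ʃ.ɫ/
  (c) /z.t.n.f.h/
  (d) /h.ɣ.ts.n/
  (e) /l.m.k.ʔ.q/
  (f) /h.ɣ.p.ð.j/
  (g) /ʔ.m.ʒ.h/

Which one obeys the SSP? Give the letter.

b

(a) sonority 1-4-3: ill-formed.
(b) sonority 1-3-3-5: well-formed.
(c) sonority 3-1-4-3-3: ill-formed.
(d) sonority 3-3-2-4: ill-formed.
(e) sonority 5-4-1-1-1: ill-formed.
(f) sonority 3-3-1-3-6: ill-formed.
(g) sonority 1-4-3-3: ill-formed.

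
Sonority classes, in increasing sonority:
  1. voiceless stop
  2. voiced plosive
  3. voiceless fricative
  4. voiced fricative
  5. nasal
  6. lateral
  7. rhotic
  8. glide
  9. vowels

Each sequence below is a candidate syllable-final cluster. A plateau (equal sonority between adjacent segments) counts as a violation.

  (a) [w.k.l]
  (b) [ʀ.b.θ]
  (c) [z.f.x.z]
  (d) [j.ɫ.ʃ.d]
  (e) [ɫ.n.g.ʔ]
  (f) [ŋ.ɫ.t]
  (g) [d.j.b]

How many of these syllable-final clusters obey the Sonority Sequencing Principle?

(a) [w.k.l]: profile 8-1-6 — violates.
(b) [ʀ.b.θ]: profile 7-2-3 — violates.
(c) [z.f.x.z]: profile 4-3-3-4 — violates.
(d) [j.ɫ.ʃ.d]: profile 8-6-3-2 — obeys.
(e) [ɫ.n.g.ʔ]: profile 6-5-2-1 — obeys.
(f) [ŋ.ɫ.t]: profile 5-6-1 — violates.
(g) [d.j.b]: profile 2-8-2 — violates.

2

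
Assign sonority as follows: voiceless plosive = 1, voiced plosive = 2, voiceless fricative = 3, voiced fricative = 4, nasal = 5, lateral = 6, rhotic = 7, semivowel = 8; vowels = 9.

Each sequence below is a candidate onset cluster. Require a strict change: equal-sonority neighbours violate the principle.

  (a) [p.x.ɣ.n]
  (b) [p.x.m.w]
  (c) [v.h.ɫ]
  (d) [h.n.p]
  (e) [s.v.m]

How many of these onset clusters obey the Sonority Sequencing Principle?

(a) [p.x.ɣ.n]: profile 1-3-4-5 — obeys.
(b) [p.x.m.w]: profile 1-3-5-8 — obeys.
(c) [v.h.ɫ]: profile 4-3-6 — violates.
(d) [h.n.p]: profile 3-5-1 — violates.
(e) [s.v.m]: profile 3-4-5 — obeys.

3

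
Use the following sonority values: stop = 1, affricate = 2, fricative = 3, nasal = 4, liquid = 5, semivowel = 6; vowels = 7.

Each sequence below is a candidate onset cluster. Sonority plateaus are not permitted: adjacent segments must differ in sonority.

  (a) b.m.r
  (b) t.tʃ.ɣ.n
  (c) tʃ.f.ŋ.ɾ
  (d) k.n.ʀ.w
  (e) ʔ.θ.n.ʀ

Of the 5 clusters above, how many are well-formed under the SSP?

5

(a) b.m.r: profile 1-4-5 — obeys.
(b) t.tʃ.ɣ.n: profile 1-2-3-4 — obeys.
(c) tʃ.f.ŋ.ɾ: profile 2-3-4-5 — obeys.
(d) k.n.ʀ.w: profile 1-4-5-6 — obeys.
(e) ʔ.θ.n.ʀ: profile 1-3-4-5 — obeys.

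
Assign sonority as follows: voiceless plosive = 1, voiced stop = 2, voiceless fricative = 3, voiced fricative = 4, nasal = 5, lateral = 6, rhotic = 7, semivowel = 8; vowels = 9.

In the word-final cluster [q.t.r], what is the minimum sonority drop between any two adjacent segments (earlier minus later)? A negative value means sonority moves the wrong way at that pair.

-6

/q/: voiceless plosive = 1.
/t/: voiceless plosive = 1.
/r/: rhotic = 7.
/q/→/t/: change +0.
/t/→/r/: change -6.
Minimum = -6.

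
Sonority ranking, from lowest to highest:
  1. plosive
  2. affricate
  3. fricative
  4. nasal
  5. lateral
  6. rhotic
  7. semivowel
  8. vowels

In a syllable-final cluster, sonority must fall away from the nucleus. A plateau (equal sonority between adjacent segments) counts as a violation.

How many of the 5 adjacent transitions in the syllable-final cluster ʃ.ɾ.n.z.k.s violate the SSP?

/ʃ/ — fricative, sonority 3.
/ɾ/ — rhotic, sonority 6.
/n/ — nasal, sonority 4.
/z/ — fricative, sonority 3.
/k/ — plosive, sonority 1.
/s/ — fricative, sonority 3.
/ʃ/→/ɾ/: 3→6 (does not fall) — violation.
/ɾ/→/n/: 6→4 (falls) — ok.
/n/→/z/: 4→3 (falls) — ok.
/z/→/k/: 3→1 (falls) — ok.
/k/→/s/: 1→3 (does not fall) — violation.

2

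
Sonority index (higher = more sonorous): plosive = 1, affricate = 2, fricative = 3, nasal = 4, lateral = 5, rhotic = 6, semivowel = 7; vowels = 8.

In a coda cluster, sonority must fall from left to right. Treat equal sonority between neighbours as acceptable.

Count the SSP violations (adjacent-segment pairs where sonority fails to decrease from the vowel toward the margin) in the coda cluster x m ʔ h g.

/x/ is a fricative (sonority 3).
/m/ is a nasal (sonority 4).
/ʔ/ is a plosive (sonority 1).
/h/ is a fricative (sonority 3).
/g/ is a plosive (sonority 1).
/x/→/m/: 3→4 (does not fall) — violation.
/m/→/ʔ/: 4→1 (falls) — ok.
/ʔ/→/h/: 1→3 (does not fall) — violation.
/h/→/g/: 3→1 (falls) — ok.

2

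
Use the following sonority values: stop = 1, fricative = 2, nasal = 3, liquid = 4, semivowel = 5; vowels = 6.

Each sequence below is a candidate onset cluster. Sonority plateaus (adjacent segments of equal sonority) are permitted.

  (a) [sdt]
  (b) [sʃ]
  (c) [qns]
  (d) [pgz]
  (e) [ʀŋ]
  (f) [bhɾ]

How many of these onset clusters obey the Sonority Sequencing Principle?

(a) [sdt]: profile 2-1-1 — violates.
(b) [sʃ]: profile 2-2 — obeys.
(c) [qns]: profile 1-3-2 — violates.
(d) [pgz]: profile 1-1-2 — obeys.
(e) [ʀŋ]: profile 4-3 — violates.
(f) [bhɾ]: profile 1-2-4 — obeys.

3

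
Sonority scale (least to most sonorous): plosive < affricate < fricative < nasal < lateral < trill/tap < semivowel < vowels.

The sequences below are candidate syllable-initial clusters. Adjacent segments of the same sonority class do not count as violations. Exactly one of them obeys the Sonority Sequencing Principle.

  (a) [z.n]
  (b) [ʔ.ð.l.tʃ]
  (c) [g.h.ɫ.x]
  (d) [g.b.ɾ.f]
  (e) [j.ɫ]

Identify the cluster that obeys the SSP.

a

(a) [z.n]: profile 3-4 — obeys.
(b) [ʔ.ð.l.tʃ]: profile 1-3-5-2 — violates.
(c) [g.h.ɫ.x]: profile 1-3-5-3 — violates.
(d) [g.b.ɾ.f]: profile 1-1-6-3 — violates.
(e) [j.ɫ]: profile 7-5 — violates.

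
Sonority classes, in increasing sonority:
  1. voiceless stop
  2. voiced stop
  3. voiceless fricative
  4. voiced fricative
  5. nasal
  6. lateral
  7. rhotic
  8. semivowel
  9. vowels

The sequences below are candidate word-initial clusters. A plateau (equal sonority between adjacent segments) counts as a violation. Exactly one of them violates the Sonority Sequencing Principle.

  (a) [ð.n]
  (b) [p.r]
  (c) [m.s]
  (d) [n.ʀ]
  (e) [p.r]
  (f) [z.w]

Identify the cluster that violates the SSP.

(a) sonority 4-5: well-formed.
(b) sonority 1-7: well-formed.
(c) sonority 5-3: ill-formed.
(d) sonority 5-7: well-formed.
(e) sonority 1-7: well-formed.
(f) sonority 4-8: well-formed.

c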